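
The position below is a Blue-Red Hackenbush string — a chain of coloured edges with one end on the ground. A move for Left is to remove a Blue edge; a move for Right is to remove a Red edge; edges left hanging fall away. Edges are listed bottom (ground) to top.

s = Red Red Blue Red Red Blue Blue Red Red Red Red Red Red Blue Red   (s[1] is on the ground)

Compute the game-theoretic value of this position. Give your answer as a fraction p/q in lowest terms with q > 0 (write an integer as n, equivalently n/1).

-14843/8192

g(R) = { ∅ | 0 } → -1
g(RR) = { ∅ | -1,0 } → -2
g(RRB) = { -2 | -1,0 } → -3/2
g(RRBR) = { -2 | -3/2,-1,0 } → -7/4
g(RRBRR) = { -2 | -7/4,-3/2,-1,0 } → -15/8
g(RRBRRB) = { -2,-15/8 | -7/4,-3/2,-1,0 } → -29/16
g(RRBRRBB) = { -2,-15/8,-29/16 | -7/4,-3/2,-1,0 } → -57/32
g(RRBRRBBR) = { -2,-15/8,-29/16 | -57/32,-7/4,-3/2,-1,0 } → -115/64
g(RRBRRBBRR) = { -2,-15/8,-29/16 | -115/64,-57/32,-7/4,-3/2,-1,0 } → -231/128
g(RRBRRBBRRR) = { -2,-15/8,-29/16 | -231/128,-115/64,-57/32,-7/4,-3/2,-1,0 } → -463/256
g(RRBRRBBRRRR) = { -2,-15/8,-29/16 | -463/256,-231/128,-115/64,-57/32,-7/4,-3/2,-1,0 } → -927/512
g(RRBRRBBRRRRR) = { -2,-15/8,-29/16 | -927/512,-463/256,-231/128,-115/64,-57/32,-7/4,-3/2,-1,0 } → -1855/1024
g(RRBRRBBRRRRRR) = { -2,-15/8,-29/16 | -1855/1024,-927/512,-463/256,-231/128,-115/64,-57/32,-7/4,-3/2,-1,0 } → -3711/2048
g(RRBRRBBRRRRRRB) = { -2,-15/8,-29/16,-3711/2048 | -1855/1024,-927/512,-463/256,-231/128,-115/64,-57/32,-7/4,-3/2,-1,0 } → -7421/4096
g(RRBRRBBRRRRRRBR) = { -2,-15/8,-29/16,-3711/2048 | -7421/4096,-1855/1024,-927/512,-463/256,-231/128,-115/64,-57/32,-7/4,-3/2,-1,0 } → -14843/8192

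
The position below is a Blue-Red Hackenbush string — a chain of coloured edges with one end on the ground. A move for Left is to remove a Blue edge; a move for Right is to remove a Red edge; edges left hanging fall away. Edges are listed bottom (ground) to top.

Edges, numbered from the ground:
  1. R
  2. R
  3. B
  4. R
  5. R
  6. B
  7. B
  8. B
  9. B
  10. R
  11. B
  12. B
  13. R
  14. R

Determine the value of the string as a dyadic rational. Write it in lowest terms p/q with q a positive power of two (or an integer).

Recurse on prefixes of the 14-edge string R R B R R B B B B R B B R R:
v_1 [R]  L=[]  R=[0]  so -1
v_2 [RR]  L=[]  R=[-1 0]  so -2
v_3 [RRB]  L=[-2]  R=[-1 0]  so -3/2
v_4 [RRBR]  L=[-2]  R=[-3/2 -1 0]  so -7/4
v_5 [RRBRR]  L=[-2]  R=[-7/4 -3/2 -1 0]  so -15/8
v_6 [RRBRRB]  L=[-2 -15/8]  R=[-7/4 -3/2 -1 0]  so -29/16
v_7 [RRBRRBB]  L=[-2 -15/8 -29/16]  R=[-7/4 -3/2 -1 0]  so -57/32
v_8 [RRBRRBBB]  L=[-2 -15/8 -29/16 -57/32]  R=[-7/4 -3/2 -1 0]  so -113/64
v_9 [RRBRRBBBB]  L=[-2 -15/8 -29/16 -57/32 -113/64]  R=[-7/4 -3/2 -1 0]  so -225/128
v_10 [RRBRRBBBBR]  L=[-2 -15/8 -29/16 -57/32 -113/64]  R=[-225/128 -7/4 -3/2 -1 0]  so -451/256
v_11 [RRBRRBBBBRB]  L=[-2 -15/8 -29/16 -57/32 -113/64 -451/256]  R=[-225/128 -7/4 -3/2 -1 0]  so -901/512
v_12 [RRBRRBBBBRBB]  L=[-2 -15/8 -29/16 -57/32 -113/64 -451/256 -901/512]  R=[-225/128 -7/4 -3/2 -1 0]  so -1801/1024
v_13 [RRBRRBBBBRBBR]  L=[-2 -15/8 -29/16 -57/32 -113/64 -451/256 -901/512]  R=[-1801/1024 -225/128 -7/4 -3/2 -1 0]  so -3603/2048
v_14 [RRBRRBBBBRBBRR]  L=[-2 -15/8 -29/16 -57/32 -113/64 -451/256 -901/512]  R=[-3603/2048 -1801/1024 -225/128 -7/4 -3/2 -1 0]  so -7207/4096

-7207/4096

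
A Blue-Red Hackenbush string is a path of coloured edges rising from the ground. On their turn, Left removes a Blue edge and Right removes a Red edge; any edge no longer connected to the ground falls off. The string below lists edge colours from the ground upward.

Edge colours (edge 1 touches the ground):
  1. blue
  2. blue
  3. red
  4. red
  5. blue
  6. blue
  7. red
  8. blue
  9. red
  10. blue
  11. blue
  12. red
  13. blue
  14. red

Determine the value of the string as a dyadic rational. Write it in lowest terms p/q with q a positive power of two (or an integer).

5813/4096

v_1 [b]  L=[0]  R=[none]  = 1
v_2 [bb]  L=[0,1]  R=[none]  = 2
v_3 [bbr]  L=[0,1]  R=[2]  = 3/2
v_4 [bbrr]  L=[0,1]  R=[3/2,2]  = 5/4
v_5 [bbrrb]  L=[0,1,5/4]  R=[3/2,2]  = 11/8
v_6 [bbrrbb]  L=[0,1,5/4,11/8]  R=[3/2,2]  = 23/16
v_7 [bbrrbbr]  L=[0,1,5/4,11/8]  R=[23/16,3/2,2]  = 45/32
v_8 [bbrrbbrb]  L=[0,1,5/4,11/8,45/32]  R=[23/16,3/2,2]  = 91/64
v_9 [bbrrbbrbr]  L=[0,1,5/4,11/8,45/32]  R=[91/64,23/16,3/2,2]  = 181/128
v_10 [bbrrbbrbrb]  L=[0,1,5/4,11/8,45/32,181/128]  R=[91/64,23/16,3/2,2]  = 363/256
v_11 [bbrrbbrbrbb]  L=[0,1,5/4,11/8,45/32,181/128,363/256]  R=[91/64,23/16,3/2,2]  = 727/512
v_12 [bbrrbbrbrbbr]  L=[0,1,5/4,11/8,45/32,181/128,363/256]  R=[727/512,91/64,23/16,3/2,2]  = 1453/1024
v_13 [bbrrbbrbrbbrb]  L=[0,1,5/4,11/8,45/32,181/128,363/256,1453/1024]  R=[727/512,91/64,23/16,3/2,2]  = 2907/2048
v_14 [bbrrbbrbrbbrbr]  L=[0,1,5/4,11/8,45/32,181/128,363/256,1453/1024]  R=[2907/2048,727/512,91/64,23/16,3/2,2]  = 5813/4096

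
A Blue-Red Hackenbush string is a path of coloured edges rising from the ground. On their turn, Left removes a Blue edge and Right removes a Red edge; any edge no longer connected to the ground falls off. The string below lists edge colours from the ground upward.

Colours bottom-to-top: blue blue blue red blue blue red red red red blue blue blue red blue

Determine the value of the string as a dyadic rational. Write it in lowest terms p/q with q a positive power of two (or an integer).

11323/4096

Prefix values for blue blue blue red blue blue red red red red blue blue blue red blue via {L|R} + simplicity:
b: Left { 0 }, Right { · } => simplest 1
bb: Left { 0 1 }, Right { · } => simplest 2
bbb: Left { 0 1 2 }, Right { · } => simplest 3
bbbr: Left { 0 1 2 }, Right { 3 } => simplest 5/2
bbbrb: Left { 0 1 2 5/2 }, Right { 3 } => simplest 11/4
bbbrbb: Left { 0 1 2 5/2 11/4 }, Right { 3 } => simplest 23/8
bbbrbbr: Left { 0 1 2 5/2 11/4 }, Right { 23/8 3 } => simplest 45/16
bbbrbbrr: Left { 0 1 2 5/2 11/4 }, Right { 45/16 23/8 3 } => simplest 89/32
bbbrbbrrr: Left { 0 1 2 5/2 11/4 }, Right { 89/32 45/16 23/8 3 } => simplest 177/64
bbbrbbrrrr: Left { 0 1 2 5/2 11/4 }, Right { 177/64 89/32 45/16 23/8 3 } => simplest 353/128
bbbrbbrrrrb: Left { 0 1 2 5/2 11/4 353/128 }, Right { 177/64 89/32 45/16 23/8 3 } => simplest 707/256
bbbrbbrrrrbb: Left { 0 1 2 5/2 11/4 353/128 707/256 }, Right { 177/64 89/32 45/16 23/8 3 } => simplest 1415/512
bbbrbbrrrrbbb: Left { 0 1 2 5/2 11/4 353/128 707/256 1415/512 }, Right { 177/64 89/32 45/16 23/8 3 } => simplest 2831/1024
bbbrbbrrrrbbbr: Left { 0 1 2 5/2 11/4 353/128 707/256 1415/512 }, Right { 2831/1024 177/64 89/32 45/16 23/8 3 } => simplest 5661/2048
bbbrbbrrrrbbbrb: Left { 0 1 2 5/2 11/4 353/128 707/256 1415/512 5661/2048 }, Right { 2831/1024 177/64 89/32 45/16 23/8 3 } => simplest 11323/4096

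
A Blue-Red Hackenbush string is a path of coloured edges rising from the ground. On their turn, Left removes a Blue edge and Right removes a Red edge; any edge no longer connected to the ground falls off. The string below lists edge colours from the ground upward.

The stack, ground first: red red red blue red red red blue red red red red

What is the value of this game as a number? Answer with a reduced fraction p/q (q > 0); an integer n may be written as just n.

-1503/512

edge 1 of 12 (red): { — | 0 } gives -1
edge 2 of 12 (red): { — | -1; 0 } gives -2
edge 3 of 12 (red): { — | -2; -1; 0 } gives -3
edge 4 of 12 (blue): { -3 | -2; -1; 0 } gives -5/2
edge 5 of 12 (red): { -3 | -5/2; -2; -1; 0 } gives -11/4
edge 6 of 12 (red): { -3 | -11/4; -5/2; -2; -1; 0 } gives -23/8
edge 7 of 12 (red): { -3 | -23/8; -11/4; -5/2; -2; -1; 0 } gives -47/16
edge 8 of 12 (blue): { -3; -47/16 | -23/8; -11/4; -5/2; -2; -1; 0 } gives -93/32
edge 9 of 12 (red): { -3; -47/16 | -93/32; -23/8; -11/4; -5/2; -2; -1; 0 } gives -187/64
edge 10 of 12 (red): { -3; -47/16 | -187/64; -93/32; -23/8; -11/4; -5/2; -2; -1; 0 } gives -375/128
edge 11 of 12 (red): { -3; -47/16 | -375/128; -187/64; -93/32; -23/8; -11/4; -5/2; -2; -1; 0 } gives -751/256
edge 12 of 12 (red): { -3; -47/16 | -751/256; -375/128; -187/64; -93/32; -23/8; -11/4; -5/2; -2; -1; 0 } gives -1503/512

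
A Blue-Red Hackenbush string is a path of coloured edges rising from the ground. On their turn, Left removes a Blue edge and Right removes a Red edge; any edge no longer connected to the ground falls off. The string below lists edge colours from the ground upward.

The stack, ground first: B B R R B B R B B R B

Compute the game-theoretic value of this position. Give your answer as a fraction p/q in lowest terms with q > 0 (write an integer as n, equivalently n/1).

val_1 [B]  L=[0]  R=[—]  → 1
val_2 [BB]  L=[0 1]  R=[—]  → 2
val_3 [BBR]  L=[0 1]  R=[2]  → 3/2
val_4 [BBRR]  L=[0 1]  R=[3/2 2]  → 5/4
val_5 [BBRRB]  L=[0 1 5/4]  R=[3/2 2]  → 11/8
val_6 [BBRRBB]  L=[0 1 5/4 11/8]  R=[3/2 2]  → 23/16
val_7 [BBRRBBR]  L=[0 1 5/4 11/8]  R=[23/16 3/2 2]  → 45/32
val_8 [BBRRBBRB]  L=[0 1 5/4 11/8 45/32]  R=[23/16 3/2 2]  → 91/64
val_9 [BBRRBBRBB]  L=[0 1 5/4 11/8 45/32 91/64]  R=[23/16 3/2 2]  → 183/128
val_10 [BBRRBBRBBR]  L=[0 1 5/4 11/8 45/32 91/64]  R=[183/128 23/16 3/2 2]  → 365/256
val_11 [BBRRBBRBBRB]  L=[0 1 5/4 11/8 45/32 91/64 365/256]  R=[183/128 23/16 3/2 2]  → 731/512

731/512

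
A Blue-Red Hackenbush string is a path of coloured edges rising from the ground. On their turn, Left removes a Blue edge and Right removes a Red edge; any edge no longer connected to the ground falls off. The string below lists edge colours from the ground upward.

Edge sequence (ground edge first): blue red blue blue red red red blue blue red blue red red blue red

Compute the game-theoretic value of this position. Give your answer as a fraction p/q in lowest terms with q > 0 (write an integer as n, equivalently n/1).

Prefix values for blue red blue blue red red red blue blue red blue red red blue red via {L|R} + simplicity:
1 of 15 · b · max L 0 · min R +∞ → 1
2 of 15 · br · max L 0 · min R 1 → 1/2
3 of 15 · brb · max L 1/2 · min R 1 → 3/4
4 of 15 · brbb · max L 3/4 · min R 1 → 7/8
5 of 15 · brbbr · max L 3/4 · min R 7/8 → 13/16
6 of 15 · brbbrr · max L 3/4 · min R 13/16 → 25/32
7 of 15 · brbbrrr · max L 3/4 · min R 25/32 → 49/64
8 of 15 · brbbrrrb · max L 49/64 · min R 25/32 → 99/128
9 of 15 · brbbrrrbb · max L 99/128 · min R 25/32 → 199/256
10 of 15 · brbbrrrbbr · max L 99/128 · min R 199/256 → 397/512
11 of 15 · brbbrrrbbrb · max L 397/512 · min R 199/256 → 795/1024
12 of 15 · brbbrrrbbrbr · max L 397/512 · min R 795/1024 → 1589/2048
13 of 15 · brbbrrrbbrbrr · max L 397/512 · min R 1589/2048 → 3177/4096
14 of 15 · brbbrrrbbrbrrb · max L 3177/4096 · min R 1589/2048 → 6355/8192
15 of 15 · brbbrrrbbrbrrbr · max L 3177/4096 · min R 6355/8192 → 12709/16384

12709/16384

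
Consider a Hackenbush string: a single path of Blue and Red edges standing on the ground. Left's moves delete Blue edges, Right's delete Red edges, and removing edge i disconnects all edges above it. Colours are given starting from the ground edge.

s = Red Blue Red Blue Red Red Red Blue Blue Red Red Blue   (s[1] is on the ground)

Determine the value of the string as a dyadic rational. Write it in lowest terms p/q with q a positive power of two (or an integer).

Recurse on prefixes of the 12-edge string Red Blue Red Blue Red Red Red Blue Blue Red Red Blue:
value_1 [R]  L=[·]  R=[0]  so -1
value_2 [RB]  L=[-1]  R=[0]  so -1/2
value_3 [RBR]  L=[-1]  R=[-1/2,0]  so -3/4
value_4 [RBRB]  L=[-1,-3/4]  R=[-1/2,0]  so -5/8
value_5 [RBRBR]  L=[-1,-3/4]  R=[-5/8,-1/2,0]  so -11/16
value_6 [RBRBRR]  L=[-1,-3/4]  R=[-11/16,-5/8,-1/2,0]  so -23/32
value_7 [RBRBRRR]  L=[-1,-3/4]  R=[-23/32,-11/16,-5/8,-1/2,0]  so -47/64
value_8 [RBRBRRRB]  L=[-1,-3/4,-47/64]  R=[-23/32,-11/16,-5/8,-1/2,0]  so -93/128
value_9 [RBRBRRRBB]  L=[-1,-3/4,-47/64,-93/128]  R=[-23/32,-11/16,-5/8,-1/2,0]  so -185/256
value_10 [RBRBRRRBBR]  L=[-1,-3/4,-47/64,-93/128]  R=[-185/256,-23/32,-11/16,-5/8,-1/2,0]  so -371/512
value_11 [RBRBRRRBBRR]  L=[-1,-3/4,-47/64,-93/128]  R=[-371/512,-185/256,-23/32,-11/16,-5/8,-1/2,0]  so -743/1024
value_12 [RBRBRRRBBRRB]  L=[-1,-3/4,-47/64,-93/128,-743/1024]  R=[-371/512,-185/256,-23/32,-11/16,-5/8,-1/2,0]  so -1485/2048

-1485/2048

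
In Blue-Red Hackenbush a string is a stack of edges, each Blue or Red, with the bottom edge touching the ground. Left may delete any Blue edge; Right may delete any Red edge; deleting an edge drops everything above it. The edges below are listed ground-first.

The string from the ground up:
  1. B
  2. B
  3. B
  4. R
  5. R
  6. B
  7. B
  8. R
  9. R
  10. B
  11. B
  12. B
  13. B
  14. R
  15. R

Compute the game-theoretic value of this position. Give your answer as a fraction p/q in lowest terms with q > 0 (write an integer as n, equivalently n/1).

9849/4096

Build v(s[:k]) for k = 1..15, string s = B B B R R B B R R B B B B R R.
v(B) = { 0 | ∅ } -> 1
v(BB) = { 0, 1 | ∅ } -> 2
v(BBB) = { 0, 1, 2 | ∅ } -> 3
v(BBBR) = { 0, 1, 2 | 3 } -> 5/2
v(BBBRR) = { 0, 1, 2 | 5/2, 3 } -> 9/4
v(BBBRRB) = { 0, 1, 2, 9/4 | 5/2, 3 } -> 19/8
v(BBBRRBB) = { 0, 1, 2, 9/4, 19/8 | 5/2, 3 } -> 39/16
v(BBBRRBBR) = { 0, 1, 2, 9/4, 19/8 | 39/16, 5/2, 3 } -> 77/32
v(BBBRRBBRR) = { 0, 1, 2, 9/4, 19/8 | 77/32, 39/16, 5/2, 3 } -> 153/64
v(BBBRRBBRRB) = { 0, 1, 2, 9/4, 19/8, 153/64 | 77/32, 39/16, 5/2, 3 } -> 307/128
v(BBBRRBBRRBB) = { 0, 1, 2, 9/4, 19/8, 153/64, 307/128 | 77/32, 39/16, 5/2, 3 } -> 615/256
v(BBBRRBBRRBBB) = { 0, 1, 2, 9/4, 19/8, 153/64, 307/128, 615/256 | 77/32, 39/16, 5/2, 3 } -> 1231/512
v(BBBRRBBRRBBBB) = { 0, 1, 2, 9/4, 19/8, 153/64, 307/128, 615/256, 1231/512 | 77/32, 39/16, 5/2, 3 } -> 2463/1024
v(BBBRRBBRRBBBBR) = { 0, 1, 2, 9/4, 19/8, 153/64, 307/128, 615/256, 1231/512 | 2463/1024, 77/32, 39/16, 5/2, 3 } -> 4925/2048
v(BBBRRBBRRBBBBRR) = { 0, 1, 2, 9/4, 19/8, 153/64, 307/128, 615/256, 1231/512 | 4925/2048, 2463/1024, 77/32, 39/16, 5/2, 3 } -> 9849/4096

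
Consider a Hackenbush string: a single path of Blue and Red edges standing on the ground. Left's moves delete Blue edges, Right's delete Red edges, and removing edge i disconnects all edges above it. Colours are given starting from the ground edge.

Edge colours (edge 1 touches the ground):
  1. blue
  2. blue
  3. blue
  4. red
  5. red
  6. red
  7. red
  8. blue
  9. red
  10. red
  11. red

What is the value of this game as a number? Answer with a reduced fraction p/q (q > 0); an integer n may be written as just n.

Recurse on prefixes of the 11-edge string blue blue blue red red red red blue red red red:
G(b) = { 0 | — } -> 1
G(bb) = { 0, 1 | — } -> 2
G(bbb) = { 0, 1, 2 | — } -> 3
G(bbbr) = { 0, 1, 2 | 3 } -> 5/2
G(bbbrr) = { 0, 1, 2 | 5/2, 3 } -> 9/4
G(bbbrrr) = { 0, 1, 2 | 9/4, 5/2, 3 } -> 17/8
G(bbbrrrr) = { 0, 1, 2 | 17/8, 9/4, 5/2, 3 } -> 33/16
G(bbbrrrrb) = { 0, 1, 2, 33/16 | 17/8, 9/4, 5/2, 3 } -> 67/32
G(bbbrrrrbr) = { 0, 1, 2, 33/16 | 67/32, 17/8, 9/4, 5/2, 3 } -> 133/64
G(bbbrrrrbrr) = { 0, 1, 2, 33/16 | 133/64, 67/32, 17/8, 9/4, 5/2, 3 } -> 265/128
G(bbbrrrrbrrr) = { 0, 1, 2, 33/16 | 265/128, 133/64, 67/32, 17/8, 9/4, 5/2, 3 } -> 529/256

529/256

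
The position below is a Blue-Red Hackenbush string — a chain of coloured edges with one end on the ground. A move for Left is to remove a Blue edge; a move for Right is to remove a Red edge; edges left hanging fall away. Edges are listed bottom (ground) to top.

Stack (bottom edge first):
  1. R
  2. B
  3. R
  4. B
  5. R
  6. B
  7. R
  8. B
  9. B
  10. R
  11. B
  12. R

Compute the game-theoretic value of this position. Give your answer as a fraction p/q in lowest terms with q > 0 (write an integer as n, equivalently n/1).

-1355/2048

Prefix values for R B R B R B R B B R B R via {L|R} + simplicity:
R: Left { · }, Right { 0 } ⇒ simplest -1
RB: Left { -1 }, Right { 0 } ⇒ simplest -1/2
RBR: Left { -1 }, Right { -1/2,0 } ⇒ simplest -3/4
RBRB: Left { -1,-3/4 }, Right { -1/2,0 } ⇒ simplest -5/8
RBRBR: Left { -1,-3/4 }, Right { -5/8,-1/2,0 } ⇒ simplest -11/16
RBRBRB: Left { -1,-3/4,-11/16 }, Right { -5/8,-1/2,0 } ⇒ simplest -21/32
RBRBRBR: Left { -1,-3/4,-11/16 }, Right { -21/32,-5/8,-1/2,0 } ⇒ simplest -43/64
RBRBRBRB: Left { -1,-3/4,-11/16,-43/64 }, Right { -21/32,-5/8,-1/2,0 } ⇒ simplest -85/128
RBRBRBRBB: Left { -1,-3/4,-11/16,-43/64,-85/128 }, Right { -21/32,-5/8,-1/2,0 } ⇒ simplest -169/256
RBRBRBRBBR: Left { -1,-3/4,-11/16,-43/64,-85/128 }, Right { -169/256,-21/32,-5/8,-1/2,0 } ⇒ simplest -339/512
RBRBRBRBBRB: Left { -1,-3/4,-11/16,-43/64,-85/128,-339/512 }, Right { -169/256,-21/32,-5/8,-1/2,0 } ⇒ simplest -677/1024
RBRBRBRBBRBR: Left { -1,-3/4,-11/16,-43/64,-85/128,-339/512 }, Right { -677/1024,-169/256,-21/32,-5/8,-1/2,0 } ⇒ simplest -1355/2048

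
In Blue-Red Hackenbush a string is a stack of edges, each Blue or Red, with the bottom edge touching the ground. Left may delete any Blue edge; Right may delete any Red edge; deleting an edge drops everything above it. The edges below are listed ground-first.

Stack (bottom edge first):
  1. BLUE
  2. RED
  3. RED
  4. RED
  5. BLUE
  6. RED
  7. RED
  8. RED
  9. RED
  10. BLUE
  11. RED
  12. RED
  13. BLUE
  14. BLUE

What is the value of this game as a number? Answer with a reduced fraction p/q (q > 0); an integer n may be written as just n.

1063/8192

Prefix values for BLUE RED RED RED BLUE RED RED RED RED BLUE RED RED BLUE BLUE via {L|R} + simplicity:
value_1 [B]  L=[0]  R=[—]  -> 1
value_2 [BR]  L=[0]  R=[1]  -> 1/2
value_3 [BRR]  L=[0]  R=[1/2; 1]  -> 1/4
value_4 [BRRR]  L=[0]  R=[1/4; 1/2; 1]  -> 1/8
value_5 [BRRRB]  L=[0; 1/8]  R=[1/4; 1/2; 1]  -> 3/16
value_6 [BRRRBR]  L=[0; 1/8]  R=[3/16; 1/4; 1/2; 1]  -> 5/32
value_7 [BRRRBRR]  L=[0; 1/8]  R=[5/32; 3/16; 1/4; 1/2; 1]  -> 9/64
value_8 [BRRRBRRR]  L=[0; 1/8]  R=[9/64; 5/32; 3/16; 1/4; 1/2; 1]  -> 17/128
value_9 [BRRRBRRRR]  L=[0; 1/8]  R=[17/128; 9/64; 5/32; 3/16; 1/4; 1/2; 1]  -> 33/256
value_10 [BRRRBRRRRB]  L=[0; 1/8; 33/256]  R=[17/128; 9/64; 5/32; 3/16; 1/4; 1/2; 1]  -> 67/512
value_11 [BRRRBRRRRBR]  L=[0; 1/8; 33/256]  R=[67/512; 17/128; 9/64; 5/32; 3/16; 1/4; 1/2; 1]  -> 133/1024
value_12 [BRRRBRRRRBRR]  L=[0; 1/8; 33/256]  R=[133/1024; 67/512; 17/128; 9/64; 5/32; 3/16; 1/4; 1/2; 1]  -> 265/2048
value_13 [BRRRBRRRRBRRB]  L=[0; 1/8; 33/256; 265/2048]  R=[133/1024; 67/512; 17/128; 9/64; 5/32; 3/16; 1/4; 1/2; 1]  -> 531/4096
value_14 [BRRRBRRRRBRRBB]  L=[0; 1/8; 33/256; 265/2048; 531/4096]  R=[133/1024; 67/512; 17/128; 9/64; 5/32; 3/16; 1/4; 1/2; 1]  -> 1063/8192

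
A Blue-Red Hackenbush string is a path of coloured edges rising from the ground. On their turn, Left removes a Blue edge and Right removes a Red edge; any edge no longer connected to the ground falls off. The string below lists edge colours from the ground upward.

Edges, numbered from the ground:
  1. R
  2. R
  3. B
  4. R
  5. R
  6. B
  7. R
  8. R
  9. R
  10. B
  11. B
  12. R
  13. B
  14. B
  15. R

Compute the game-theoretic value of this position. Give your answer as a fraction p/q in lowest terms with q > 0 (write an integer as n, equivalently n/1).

Recurse on prefixes of the 15-edge string R R B R R B R R R B B R B B R:
val(R) = { ∅ | 0 } = -1
val(RR) = { ∅ | -1 0 } = -2
val(RRB) = { -2 | -1 0 } = -3/2
val(RRBR) = { -2 | -3/2 -1 0 } = -7/4
val(RRBRR) = { -2 | -7/4 -3/2 -1 0 } = -15/8
val(RRBRRB) = { -2 -15/8 | -7/4 -3/2 -1 0 } = -29/16
val(RRBRRBR) = { -2 -15/8 | -29/16 -7/4 -3/2 -1 0 } = -59/32
val(RRBRRBRR) = { -2 -15/8 | -59/32 -29/16 -7/4 -3/2 -1 0 } = -119/64
val(RRBRRBRRR) = { -2 -15/8 | -119/64 -59/32 -29/16 -7/4 -3/2 -1 0 } = -239/128
val(RRBRRBRRRB) = { -2 -15/8 -239/128 | -119/64 -59/32 -29/16 -7/4 -3/2 -1 0 } = -477/256
val(RRBRRBRRRBB) = { -2 -15/8 -239/128 -477/256 | -119/64 -59/32 -29/16 -7/4 -3/2 -1 0 } = -953/512
val(RRBRRBRRRBBR) = { -2 -15/8 -239/128 -477/256 | -953/512 -119/64 -59/32 -29/16 -7/4 -3/2 -1 0 } = -1907/1024
val(RRBRRBRRRBBRB) = { -2 -15/8 -239/128 -477/256 -1907/1024 | -953/512 -119/64 -59/32 -29/16 -7/4 -3/2 -1 0 } = -3813/2048
val(RRBRRBRRRBBRBB) = { -2 -15/8 -239/128 -477/256 -1907/1024 -3813/2048 | -953/512 -119/64 -59/32 -29/16 -7/4 -3/2 -1 0 } = -7625/4096
val(RRBRRBRRRBBRBBR) = { -2 -15/8 -239/128 -477/256 -1907/1024 -3813/2048 | -7625/4096 -953/512 -119/64 -59/32 -29/16 -7/4 -3/2 -1 0 } = -15251/8192

-15251/8192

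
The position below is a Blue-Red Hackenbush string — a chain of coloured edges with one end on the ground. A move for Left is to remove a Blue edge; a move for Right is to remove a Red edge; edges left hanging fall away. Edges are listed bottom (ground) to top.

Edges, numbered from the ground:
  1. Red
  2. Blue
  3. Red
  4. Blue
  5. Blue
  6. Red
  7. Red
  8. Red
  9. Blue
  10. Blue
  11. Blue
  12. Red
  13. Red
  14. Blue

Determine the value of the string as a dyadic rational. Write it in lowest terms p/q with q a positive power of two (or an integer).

-5005/8192

R: Left { — }, Right { 0 } gives simplest -1
RB: Left { -1 }, Right { 0 } gives simplest -1/2
RBR: Left { -1 }, Right { -1/2, 0 } gives simplest -3/4
RBRB: Left { -1, -3/4 }, Right { -1/2, 0 } gives simplest -5/8
RBRBB: Left { -1, -3/4, -5/8 }, Right { -1/2, 0 } gives simplest -9/16
RBRBBR: Left { -1, -3/4, -5/8 }, Right { -9/16, -1/2, 0 } gives simplest -19/32
RBRBBRR: Left { -1, -3/4, -5/8 }, Right { -19/32, -9/16, -1/2, 0 } gives simplest -39/64
RBRBBRRR: Left { -1, -3/4, -5/8 }, Right { -39/64, -19/32, -9/16, -1/2, 0 } gives simplest -79/128
RBRBBRRRB: Left { -1, -3/4, -5/8, -79/128 }, Right { -39/64, -19/32, -9/16, -1/2, 0 } gives simplest -157/256
RBRBBRRRBB: Left { -1, -3/4, -5/8, -79/128, -157/256 }, Right { -39/64, -19/32, -9/16, -1/2, 0 } gives simplest -313/512
RBRBBRRRBBB: Left { -1, -3/4, -5/8, -79/128, -157/256, -313/512 }, Right { -39/64, -19/32, -9/16, -1/2, 0 } gives simplest -625/1024
RBRBBRRRBBBR: Left { -1, -3/4, -5/8, -79/128, -157/256, -313/512 }, Right { -625/1024, -39/64, -19/32, -9/16, -1/2, 0 } gives simplest -1251/2048
RBRBBRRRBBBRR: Left { -1, -3/4, -5/8, -79/128, -157/256, -313/512 }, Right { -1251/2048, -625/1024, -39/64, -19/32, -9/16, -1/2, 0 } gives simplest -2503/4096
RBRBBRRRBBBRRB: Left { -1, -3/4, -5/8, -79/128, -157/256, -313/512, -2503/4096 }, Right { -1251/2048, -625/1024, -39/64, -19/32, -9/16, -1/2, 0 } gives simplest -5005/8192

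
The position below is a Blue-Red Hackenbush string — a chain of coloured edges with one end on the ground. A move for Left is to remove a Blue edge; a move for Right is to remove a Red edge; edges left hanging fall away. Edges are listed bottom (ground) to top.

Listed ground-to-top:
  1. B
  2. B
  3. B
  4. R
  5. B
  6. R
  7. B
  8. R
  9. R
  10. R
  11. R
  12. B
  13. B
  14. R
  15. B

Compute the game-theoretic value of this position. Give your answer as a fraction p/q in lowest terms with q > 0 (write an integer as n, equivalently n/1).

Prefix values for B B B R B R B R R R R B B R B via {L|R} + simplicity:
B: Left { 0 }, Right {  } gives simplest 1
BB: Left { 0 1 }, Right {  } gives simplest 2
BBB: Left { 0 1 2 }, Right {  } gives simplest 3
BBBR: Left { 0 1 2 }, Right { 3 } gives simplest 5/2
BBBRB: Left { 0 1 2 5/2 }, Right { 3 } gives simplest 11/4
BBBRBR: Left { 0 1 2 5/2 }, Right { 11/4 3 } gives simplest 21/8
BBBRBRB: Left { 0 1 2 5/2 21/8 }, Right { 11/4 3 } gives simplest 43/16
BBBRBRBR: Left { 0 1 2 5/2 21/8 }, Right { 43/16 11/4 3 } gives simplest 85/32
BBBRBRBRR: Left { 0 1 2 5/2 21/8 }, Right { 85/32 43/16 11/4 3 } gives simplest 169/64
BBBRBRBRRR: Left { 0 1 2 5/2 21/8 }, Right { 169/64 85/32 43/16 11/4 3 } gives simplest 337/128
BBBRBRBRRRR: Left { 0 1 2 5/2 21/8 }, Right { 337/128 169/64 85/32 43/16 11/4 3 } gives simplest 673/256
BBBRBRBRRRRB: Left { 0 1 2 5/2 21/8 673/256 }, Right { 337/128 169/64 85/32 43/16 11/4 3 } gives simplest 1347/512
BBBRBRBRRRRBB: Left { 0 1 2 5/2 21/8 673/256 1347/512 }, Right { 337/128 169/64 85/32 43/16 11/4 3 } gives simplest 2695/1024
BBBRBRBRRRRBBR: Left { 0 1 2 5/2 21/8 673/256 1347/512 }, Right { 2695/1024 337/128 169/64 85/32 43/16 11/4 3 } gives simplest 5389/2048
BBBRBRBRRRRBBRB: Left { 0 1 2 5/2 21/8 673/256 1347/512 5389/2048 }, Right { 2695/1024 337/128 169/64 85/32 43/16 11/4 3 } gives simplest 10779/4096

10779/4096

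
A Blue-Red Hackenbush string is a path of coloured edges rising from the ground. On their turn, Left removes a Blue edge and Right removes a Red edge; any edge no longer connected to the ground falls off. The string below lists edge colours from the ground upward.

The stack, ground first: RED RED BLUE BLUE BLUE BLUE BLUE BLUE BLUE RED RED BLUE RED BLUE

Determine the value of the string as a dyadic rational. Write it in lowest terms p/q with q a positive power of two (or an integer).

Prefix values for RED RED BLUE BLUE BLUE BLUE BLUE BLUE BLUE RED RED BLUE RED BLUE via {L|R} + simplicity:
step 1: add RED to get R; options L={ · } R={ 0 } ⇒ -1
step 2: add RED to get RR; options L={ · } R={ -1,0 } ⇒ -2
step 3: add BLUE to get RRB; options L={ -2 } R={ -1,0 } ⇒ -3/2
step 4: add BLUE to get RRBB; options L={ -2,-3/2 } R={ -1,0 } ⇒ -5/4
step 5: add BLUE to get RRBBB; options L={ -2,-3/2,-5/4 } R={ -1,0 } ⇒ -9/8
step 6: add BLUE to get RRBBBB; options L={ -2,-3/2,-5/4,-9/8 } R={ -1,0 } ⇒ -17/16
step 7: add BLUE to get RRBBBBB; options L={ -2,-3/2,-5/4,-9/8,-17/16 } R={ -1,0 } ⇒ -33/32
step 8: add BLUE to get RRBBBBBB; options L={ -2,-3/2,-5/4,-9/8,-17/16,-33/32 } R={ -1,0 } ⇒ -65/64
step 9: add BLUE to get RRBBBBBBB; options L={ -2,-3/2,-5/4,-9/8,-17/16,-33/32,-65/64 } R={ -1,0 } ⇒ -129/128
step 10: add RED to get RRBBBBBBBR; options L={ -2,-3/2,-5/4,-9/8,-17/16,-33/32,-65/64 } R={ -129/128,-1,0 } ⇒ -259/256
step 11: add RED to get RRBBBBBBBRR; options L={ -2,-3/2,-5/4,-9/8,-17/16,-33/32,-65/64 } R={ -259/256,-129/128,-1,0 } ⇒ -519/512
step 12: add BLUE to get RRBBBBBBBRRB; options L={ -2,-3/2,-5/4,-9/8,-17/16,-33/32,-65/64,-519/512 } R={ -259/256,-129/128,-1,0 } ⇒ -1037/1024
step 13: add RED to get RRBBBBBBBRRBR; options L={ -2,-3/2,-5/4,-9/8,-17/16,-33/32,-65/64,-519/512 } R={ -1037/1024,-259/256,-129/128,-1,0 } ⇒ -2075/2048
step 14: add BLUE to get RRBBBBBBBRRBRB; options L={ -2,-3/2,-5/4,-9/8,-17/16,-33/32,-65/64,-519/512,-2075/2048 } R={ -1037/1024,-259/256,-129/128,-1,0 } ⇒ -4149/4096

-4149/4096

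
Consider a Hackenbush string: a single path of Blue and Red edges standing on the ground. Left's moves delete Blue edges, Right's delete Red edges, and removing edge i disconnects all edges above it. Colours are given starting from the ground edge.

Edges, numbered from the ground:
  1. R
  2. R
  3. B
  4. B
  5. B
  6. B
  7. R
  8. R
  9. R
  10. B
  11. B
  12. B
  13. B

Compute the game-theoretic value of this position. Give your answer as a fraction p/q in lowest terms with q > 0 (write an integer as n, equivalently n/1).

g(R) = {  | 0 } — -1
g(RR) = {  | -1 0 } — -2
g(RRB) = { -2 | -1 0 } — -3/2
g(RRBB) = { -2 -3/2 | -1 0 } — -5/4
g(RRBBB) = { -2 -3/2 -5/4 | -1 0 } — -9/8
g(RRBBBB) = { -2 -3/2 -5/4 -9/8 | -1 0 } — -17/16
g(RRBBBBR) = { -2 -3/2 -5/4 -9/8 | -17/16 -1 0 } — -35/32
g(RRBBBBRR) = { -2 -3/2 -5/4 -9/8 | -35/32 -17/16 -1 0 } — -71/64
g(RRBBBBRRR) = { -2 -3/2 -5/4 -9/8 | -71/64 -35/32 -17/16 -1 0 } — -143/128
g(RRBBBBRRRB) = { -2 -3/2 -5/4 -9/8 -143/128 | -71/64 -35/32 -17/16 -1 0 } — -285/256
g(RRBBBBRRRBB) = { -2 -3/2 -5/4 -9/8 -143/128 -285/256 | -71/64 -35/32 -17/16 -1 0 } — -569/512
g(RRBBBBRRRBBB) = { -2 -3/2 -5/4 -9/8 -143/128 -285/256 -569/512 | -71/64 -35/32 -17/16 -1 0 } — -1137/1024
g(RRBBBBRRRBBBB) = { -2 -3/2 -5/4 -9/8 -143/128 -285/256 -569/512 -1137/1024 | -71/64 -35/32 -17/16 -1 0 } — -2273/2048

-2273/2048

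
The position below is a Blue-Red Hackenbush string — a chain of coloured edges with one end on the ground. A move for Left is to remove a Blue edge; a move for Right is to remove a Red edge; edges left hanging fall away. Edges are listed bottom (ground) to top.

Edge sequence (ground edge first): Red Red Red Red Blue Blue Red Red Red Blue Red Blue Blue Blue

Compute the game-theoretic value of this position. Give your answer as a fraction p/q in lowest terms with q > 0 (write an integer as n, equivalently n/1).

-3537/1024

Recurse on prefixes of the 14-edge string Red Red Red Red Blue Blue Red Red Red Blue Red Blue Blue Blue:
step 1: add Red to get R; options L={ (no moves) } R={ 0 } → -1
step 2: add Red to get RR; options L={ (no moves) } R={ -1 0 } → -2
step 3: add Red to get RRR; options L={ (no moves) } R={ -2 -1 0 } → -3
step 4: add Red to get RRRR; options L={ (no moves) } R={ -3 -2 -1 0 } → -4
step 5: add Blue to get RRRRB; options L={ -4 } R={ -3 -2 -1 0 } → -7/2
step 6: add Blue to get RRRRBB; options L={ -4 -7/2 } R={ -3 -2 -1 0 } → -13/4
step 7: add Red to get RRRRBBR; options L={ -4 -7/2 } R={ -13/4 -3 -2 -1 0 } → -27/8
step 8: add Red to get RRRRBBRR; options L={ -4 -7/2 } R={ -27/8 -13/4 -3 -2 -1 0 } → -55/16
step 9: add Red to get RRRRBBRRR; options L={ -4 -7/2 } R={ -55/16 -27/8 -13/4 -3 -2 -1 0 } → -111/32
step 10: add Blue to get RRRRBBRRRB; options L={ -4 -7/2 -111/32 } R={ -55/16 -27/8 -13/4 -3 -2 -1 0 } → -221/64
step 11: add Red to get RRRRBBRRRBR; options L={ -4 -7/2 -111/32 } R={ -221/64 -55/16 -27/8 -13/4 -3 -2 -1 0 } → -443/128
step 12: add Blue to get RRRRBBRRRBRB; options L={ -4 -7/2 -111/32 -443/128 } R={ -221/64 -55/16 -27/8 -13/4 -3 -2 -1 0 } → -885/256
step 13: add Blue to get RRRRBBRRRBRBB; options L={ -4 -7/2 -111/32 -443/128 -885/256 } R={ -221/64 -55/16 -27/8 -13/4 -3 -2 -1 0 } → -1769/512
step 14: add Blue to get RRRRBBRRRBRBBB; options L={ -4 -7/2 -111/32 -443/128 -885/256 -1769/512 } R={ -221/64 -55/16 -27/8 -13/4 -3 -2 -1 0 } → -3537/1024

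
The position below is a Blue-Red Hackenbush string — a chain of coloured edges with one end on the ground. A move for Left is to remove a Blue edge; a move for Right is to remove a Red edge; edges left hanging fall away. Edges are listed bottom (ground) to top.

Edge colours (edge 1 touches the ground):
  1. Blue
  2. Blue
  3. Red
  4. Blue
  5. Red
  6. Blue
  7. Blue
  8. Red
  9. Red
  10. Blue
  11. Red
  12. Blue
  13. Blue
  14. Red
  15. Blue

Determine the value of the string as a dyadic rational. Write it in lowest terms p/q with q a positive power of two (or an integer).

13915/8192

Prefix values for Blue Blue Red Blue Red Blue Blue Red Red Blue Red Blue Blue Red Blue via {L|R} + simplicity:
edge 1 of 15 (Blue): { 0 | — } — 1
edge 2 of 15 (Blue): { 0; 1 | — } — 2
edge 3 of 15 (Red): { 0; 1 | 2 } — 3/2
edge 4 of 15 (Blue): { 0; 1; 3/2 | 2 } — 7/4
edge 5 of 15 (Red): { 0; 1; 3/2 | 7/4; 2 } — 13/8
edge 6 of 15 (Blue): { 0; 1; 3/2; 13/8 | 7/4; 2 } — 27/16
edge 7 of 15 (Blue): { 0; 1; 3/2; 13/8; 27/16 | 7/4; 2 } — 55/32
edge 8 of 15 (Red): { 0; 1; 3/2; 13/8; 27/16 | 55/32; 7/4; 2 } — 109/64
edge 9 of 15 (Red): { 0; 1; 3/2; 13/8; 27/16 | 109/64; 55/32; 7/4; 2 } — 217/128
edge 10 of 15 (Blue): { 0; 1; 3/2; 13/8; 27/16; 217/128 | 109/64; 55/32; 7/4; 2 } — 435/256
edge 11 of 15 (Red): { 0; 1; 3/2; 13/8; 27/16; 217/128 | 435/256; 109/64; 55/32; 7/4; 2 } — 869/512
edge 12 of 15 (Blue): { 0; 1; 3/2; 13/8; 27/16; 217/128; 869/512 | 435/256; 109/64; 55/32; 7/4; 2 } — 1739/1024
edge 13 of 15 (Blue): { 0; 1; 3/2; 13/8; 27/16; 217/128; 869/512; 1739/1024 | 435/256; 109/64; 55/32; 7/4; 2 } — 3479/2048
edge 14 of 15 (Red): { 0; 1; 3/2; 13/8; 27/16; 217/128; 869/512; 1739/1024 | 3479/2048; 435/256; 109/64; 55/32; 7/4; 2 } — 6957/4096
edge 15 of 15 (Blue): { 0; 1; 3/2; 13/8; 27/16; 217/128; 869/512; 1739/1024; 6957/4096 | 3479/2048; 435/256; 109/64; 55/32; 7/4; 2 } — 13915/8192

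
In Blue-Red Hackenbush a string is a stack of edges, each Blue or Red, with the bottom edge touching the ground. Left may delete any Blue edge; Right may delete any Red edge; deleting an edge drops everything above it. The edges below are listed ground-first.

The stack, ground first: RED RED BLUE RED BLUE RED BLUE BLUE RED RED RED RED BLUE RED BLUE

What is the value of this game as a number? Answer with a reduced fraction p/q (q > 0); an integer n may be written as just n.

-13557/8192

1 of 15 · R · max L −∞ · min R 0 — -1
2 of 15 · RR · max L −∞ · min R -1 — -2
3 of 15 · RRB · max L -2 · min R -1 — -3/2
4 of 15 · RRBR · max L -2 · min R -3/2 — -7/4
5 of 15 · RRBRB · max L -7/4 · min R -3/2 — -13/8
6 of 15 · RRBRBR · max L -7/4 · min R -13/8 — -27/16
7 of 15 · RRBRBRB · max L -27/16 · min R -13/8 — -53/32
8 of 15 · RRBRBRBB · max L -53/32 · min R -13/8 — -105/64
9 of 15 · RRBRBRBBR · max L -53/32 · min R -105/64 — -211/128
10 of 15 · RRBRBRBBRR · max L -53/32 · min R -211/128 — -423/256
11 of 15 · RRBRBRBBRRR · max L -53/32 · min R -423/256 — -847/512
12 of 15 · RRBRBRBBRRRR · max L -53/32 · min R -847/512 — -1695/1024
13 of 15 · RRBRBRBBRRRRB · max L -1695/1024 · min R -847/512 — -3389/2048
14 of 15 · RRBRBRBBRRRRBR · max L -1695/1024 · min R -3389/2048 — -6779/4096
15 of 15 · RRBRBRBBRRRRBRB · max L -6779/4096 · min R -3389/2048 — -13557/8192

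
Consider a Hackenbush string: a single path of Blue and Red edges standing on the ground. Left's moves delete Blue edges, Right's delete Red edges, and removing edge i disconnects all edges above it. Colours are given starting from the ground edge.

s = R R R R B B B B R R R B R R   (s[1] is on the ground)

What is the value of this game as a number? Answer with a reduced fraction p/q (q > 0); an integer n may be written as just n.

1 of 14 · R · max L −∞ · min R 0 = -1
2 of 14 · RR · max L −∞ · min R -1 = -2
3 of 14 · RRR · max L −∞ · min R -2 = -3
4 of 14 · RRRR · max L −∞ · min R -3 = -4
5 of 14 · RRRRB · max L -4 · min R -3 = -7/2
6 of 14 · RRRRBB · max L -7/2 · min R -3 = -13/4
7 of 14 · RRRRBBB · max L -13/4 · min R -3 = -25/8
8 of 14 · RRRRBBBB · max L -25/8 · min R -3 = -49/16
9 of 14 · RRRRBBBBR · max L -25/8 · min R -49/16 = -99/32
10 of 14 · RRRRBBBBRR · max L -25/8 · min R -99/32 = -199/64
11 of 14 · RRRRBBBBRRR · max L -25/8 · min R -199/64 = -399/128
12 of 14 · RRRRBBBBRRRB · max L -399/128 · min R -199/64 = -797/256
13 of 14 · RRRRBBBBRRRBR · max L -399/128 · min R -797/256 = -1595/512
14 of 14 · RRRRBBBBRRRBRR · max L -399/128 · min R -1595/512 = -3191/1024

-3191/1024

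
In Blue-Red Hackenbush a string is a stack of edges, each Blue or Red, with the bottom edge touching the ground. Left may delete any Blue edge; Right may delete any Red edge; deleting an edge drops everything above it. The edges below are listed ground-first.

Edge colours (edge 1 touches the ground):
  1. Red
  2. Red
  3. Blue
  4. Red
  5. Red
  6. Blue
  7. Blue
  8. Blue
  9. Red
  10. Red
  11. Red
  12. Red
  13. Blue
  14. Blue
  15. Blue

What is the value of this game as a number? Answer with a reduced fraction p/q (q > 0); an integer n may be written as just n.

Recurse on prefixes of the 15-edge string Red Red Blue Red Red Blue Blue Blue Red Red Red Red Blue Blue Blue:
1 of 15 · R · max L −∞ · min R 0 = -1
2 of 15 · RR · max L −∞ · min R -1 = -2
3 of 15 · RRB · max L -2 · min R -1 = -3/2
4 of 15 · RRBR · max L -2 · min R -3/2 = -7/4
5 of 15 · RRBRR · max L -2 · min R -7/4 = -15/8
6 of 15 · RRBRRB · max L -15/8 · min R -7/4 = -29/16
7 of 15 · RRBRRBB · max L -29/16 · min R -7/4 = -57/32
8 of 15 · RRBRRBBB · max L -57/32 · min R -7/4 = -113/64
9 of 15 · RRBRRBBBR · max L -57/32 · min R -113/64 = -227/128
10 of 15 · RRBRRBBBRR · max L -57/32 · min R -227/128 = -455/256
11 of 15 · RRBRRBBBRRR · max L -57/32 · min R -455/256 = -911/512
12 of 15 · RRBRRBBBRRRR · max L -57/32 · min R -911/512 = -1823/1024
13 of 15 · RRBRRBBBRRRRB · max L -1823/1024 · min R -911/512 = -3645/2048
14 of 15 · RRBRRBBBRRRRBB · max L -3645/2048 · min R -911/512 = -7289/4096
15 of 15 · RRBRRBBBRRRRBBB · max L -7289/4096 · min R -911/512 = -14577/8192

-14577/8192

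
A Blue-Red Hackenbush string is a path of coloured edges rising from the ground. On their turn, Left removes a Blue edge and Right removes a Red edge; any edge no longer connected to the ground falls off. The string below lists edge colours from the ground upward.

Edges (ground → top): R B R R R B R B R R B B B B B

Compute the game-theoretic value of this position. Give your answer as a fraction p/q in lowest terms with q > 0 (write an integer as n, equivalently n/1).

Recurse on prefixes of the 15-edge string R B R R R B R B R R B B B B B:
step 1: add R to get R; options L={ — } R={ 0 } -> -1
step 2: add B to get RB; options L={ -1 } R={ 0 } -> -1/2
step 3: add R to get RBR; options L={ -1 } R={ -1/2,0 } -> -3/4
step 4: add R to get RBRR; options L={ -1 } R={ -3/4,-1/2,0 } -> -7/8
step 5: add R to get RBRRR; options L={ -1 } R={ -7/8,-3/4,-1/2,0 } -> -15/16
step 6: add B to get RBRRRB; options L={ -1,-15/16 } R={ -7/8,-3/4,-1/2,0 } -> -29/32
step 7: add R to get RBRRRBR; options L={ -1,-15/16 } R={ -29/32,-7/8,-3/4,-1/2,0 } -> -59/64
step 8: add B to get RBRRRBRB; options L={ -1,-15/16,-59/64 } R={ -29/32,-7/8,-3/4,-1/2,0 } -> -117/128
step 9: add R to get RBRRRBRBR; options L={ -1,-15/16,-59/64 } R={ -117/128,-29/32,-7/8,-3/4,-1/2,0 } -> -235/256
step 10: add R to get RBRRRBRBRR; options L={ -1,-15/16,-59/64 } R={ -235/256,-117/128,-29/32,-7/8,-3/4,-1/2,0 } -> -471/512
step 11: add B to get RBRRRBRBRRB; options L={ -1,-15/16,-59/64,-471/512 } R={ -235/256,-117/128,-29/32,-7/8,-3/4,-1/2,0 } -> -941/1024
step 12: add B to get RBRRRBRBRRBB; options L={ -1,-15/16,-59/64,-471/512,-941/1024 } R={ -235/256,-117/128,-29/32,-7/8,-3/4,-1/2,0 } -> -1881/2048
step 13: add B to get RBRRRBRBRRBBB; options L={ -1,-15/16,-59/64,-471/512,-941/1024,-1881/2048 } R={ -235/256,-117/128,-29/32,-7/8,-3/4,-1/2,0 } -> -3761/4096
step 14: add B to get RBRRRBRBRRBBBB; options L={ -1,-15/16,-59/64,-471/512,-941/1024,-1881/2048,-3761/4096 } R={ -235/256,-117/128,-29/32,-7/8,-3/4,-1/2,0 } -> -7521/8192
step 15: add B to get RBRRRBRBRRBBBBB; options L={ -1,-15/16,-59/64,-471/512,-941/1024,-1881/2048,-3761/4096,-7521/8192 } R={ -235/256,-117/128,-29/32,-7/8,-3/4,-1/2,0 } -> -15041/16384

-15041/16384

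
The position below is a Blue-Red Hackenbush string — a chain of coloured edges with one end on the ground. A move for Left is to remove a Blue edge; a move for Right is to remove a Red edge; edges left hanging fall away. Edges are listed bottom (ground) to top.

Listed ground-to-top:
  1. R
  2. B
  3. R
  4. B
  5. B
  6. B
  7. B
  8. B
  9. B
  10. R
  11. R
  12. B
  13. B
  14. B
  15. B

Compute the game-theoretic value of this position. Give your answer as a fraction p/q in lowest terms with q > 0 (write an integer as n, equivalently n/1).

-8289/16384

val_1 [R]  L=[∅]  R=[0]  ⇒ -1
val_2 [RB]  L=[-1]  R=[0]  ⇒ -1/2
val_3 [RBR]  L=[-1]  R=[-1/2, 0]  ⇒ -3/4
val_4 [RBRB]  L=[-1, -3/4]  R=[-1/2, 0]  ⇒ -5/8
val_5 [RBRBB]  L=[-1, -3/4, -5/8]  R=[-1/2, 0]  ⇒ -9/16
val_6 [RBRBBB]  L=[-1, -3/4, -5/8, -9/16]  R=[-1/2, 0]  ⇒ -17/32
val_7 [RBRBBBB]  L=[-1, -3/4, -5/8, -9/16, -17/32]  R=[-1/2, 0]  ⇒ -33/64
val_8 [RBRBBBBB]  L=[-1, -3/4, -5/8, -9/16, -17/32, -33/64]  R=[-1/2, 0]  ⇒ -65/128
val_9 [RBRBBBBBB]  L=[-1, -3/4, -5/8, -9/16, -17/32, -33/64, -65/128]  R=[-1/2, 0]  ⇒ -129/256
val_10 [RBRBBBBBBR]  L=[-1, -3/4, -5/8, -9/16, -17/32, -33/64, -65/128]  R=[-129/256, -1/2, 0]  ⇒ -259/512
val_11 [RBRBBBBBBRR]  L=[-1, -3/4, -5/8, -9/16, -17/32, -33/64, -65/128]  R=[-259/512, -129/256, -1/2, 0]  ⇒ -519/1024
val_12 [RBRBBBBBBRRB]  L=[-1, -3/4, -5/8, -9/16, -17/32, -33/64, -65/128, -519/1024]  R=[-259/512, -129/256, -1/2, 0]  ⇒ -1037/2048
val_13 [RBRBBBBBBRRBB]  L=[-1, -3/4, -5/8, -9/16, -17/32, -33/64, -65/128, -519/1024, -1037/2048]  R=[-259/512, -129/256, -1/2, 0]  ⇒ -2073/4096
val_14 [RBRBBBBBBRRBBB]  L=[-1, -3/4, -5/8, -9/16, -17/32, -33/64, -65/128, -519/1024, -1037/2048, -2073/4096]  R=[-259/512, -129/256, -1/2, 0]  ⇒ -4145/8192
val_15 [RBRBBBBBBRRBBBB]  L=[-1, -3/4, -5/8, -9/16, -17/32, -33/64, -65/128, -519/1024, -1037/2048, -2073/4096, -4145/8192]  R=[-259/512, -129/256, -1/2, 0]  ⇒ -8289/16384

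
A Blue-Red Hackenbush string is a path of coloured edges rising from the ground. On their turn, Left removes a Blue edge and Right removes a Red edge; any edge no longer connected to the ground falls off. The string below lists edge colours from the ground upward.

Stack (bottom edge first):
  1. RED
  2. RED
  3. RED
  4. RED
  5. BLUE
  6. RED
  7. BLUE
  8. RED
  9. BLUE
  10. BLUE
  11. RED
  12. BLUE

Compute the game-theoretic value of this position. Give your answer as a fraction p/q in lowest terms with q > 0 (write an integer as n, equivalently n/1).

step 1: add RED to get R; options L={ — } R={ 0 } so -1
step 2: add RED to get RR; options L={ — } R={ -1, 0 } so -2
step 3: add RED to get RRR; options L={ — } R={ -2, -1, 0 } so -3
step 4: add RED to get RRRR; options L={ — } R={ -3, -2, -1, 0 } so -4
step 5: add BLUE to get RRRRB; options L={ -4 } R={ -3, -2, -1, 0 } so -7/2
step 6: add RED to get RRRRBR; options L={ -4 } R={ -7/2, -3, -2, -1, 0 } so -15/4
step 7: add BLUE to get RRRRBRB; options L={ -4, -15/4 } R={ -7/2, -3, -2, -1, 0 } so -29/8
step 8: add RED to get RRRRBRBR; options L={ -4, -15/4 } R={ -29/8, -7/2, -3, -2, -1, 0 } so -59/16
step 9: add BLUE to get RRRRBRBRB; options L={ -4, -15/4, -59/16 } R={ -29/8, -7/2, -3, -2, -1, 0 } so -117/32
step 10: add BLUE to get RRRRBRBRBB; options L={ -4, -15/4, -59/16, -117/32 } R={ -29/8, -7/2, -3, -2, -1, 0 } so -233/64
step 11: add RED to get RRRRBRBRBBR; options L={ -4, -15/4, -59/16, -117/32 } R={ -233/64, -29/8, -7/2, -3, -2, -1, 0 } so -467/128
step 12: add BLUE to get RRRRBRBRBBRB; options L={ -4, -15/4, -59/16, -117/32, -467/128 } R={ -233/64, -29/8, -7/2, -3, -2, -1, 0 } so -933/256

-933/256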